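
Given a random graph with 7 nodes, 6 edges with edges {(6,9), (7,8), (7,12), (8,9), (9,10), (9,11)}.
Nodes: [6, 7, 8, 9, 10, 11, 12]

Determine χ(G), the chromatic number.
Clique number ω(G) = 2 (lower bound: χ ≥ ω).
The graph is bipartite (no odd cycle), so 2 colors suffice: χ(G) = 2.
A valid 2-coloring: color 1: [7, 9]; color 2: [6, 8, 10, 11, 12].

χ(G) = 2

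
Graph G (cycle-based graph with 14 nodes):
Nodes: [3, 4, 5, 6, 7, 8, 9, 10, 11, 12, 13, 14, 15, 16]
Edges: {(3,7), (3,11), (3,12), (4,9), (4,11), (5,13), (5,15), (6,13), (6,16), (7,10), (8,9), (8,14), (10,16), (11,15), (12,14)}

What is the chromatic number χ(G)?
Clique number ω(G) = 2 (lower bound: χ ≥ ω).
Odd cycle [3, 7, 10, 16, 6, 13, 5, 15, 11] needs 3 colors (χ ≥ 3).
The coloring below uses 3 colors, so χ(G) = 3.
A valid 3-coloring: color 1: [7, 9, 11, 13, 14, 16]; color 2: [3, 4, 6, 8, 10, 15]; color 3: [5, 12].

χ(G) = 3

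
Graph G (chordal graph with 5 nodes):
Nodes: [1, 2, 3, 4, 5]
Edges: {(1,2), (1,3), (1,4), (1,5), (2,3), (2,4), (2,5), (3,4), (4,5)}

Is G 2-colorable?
No, G is not 2-colorable

The clique on vertices [1, 2, 3, 4] has size 4 > 2, so it alone needs 4 colors.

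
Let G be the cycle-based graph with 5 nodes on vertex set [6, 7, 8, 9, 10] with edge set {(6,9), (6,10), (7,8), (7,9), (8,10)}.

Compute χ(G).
χ(G) = 3

Clique number ω(G) = 2 (lower bound: χ ≥ ω).
Odd cycle [7, 9, 6, 10, 8] needs 3 colors (χ ≥ 3).
The coloring below uses 3 colors, so χ(G) = 3.
A valid 3-coloring: color 1: [7, 10]; color 2: [8, 9]; color 3: [6].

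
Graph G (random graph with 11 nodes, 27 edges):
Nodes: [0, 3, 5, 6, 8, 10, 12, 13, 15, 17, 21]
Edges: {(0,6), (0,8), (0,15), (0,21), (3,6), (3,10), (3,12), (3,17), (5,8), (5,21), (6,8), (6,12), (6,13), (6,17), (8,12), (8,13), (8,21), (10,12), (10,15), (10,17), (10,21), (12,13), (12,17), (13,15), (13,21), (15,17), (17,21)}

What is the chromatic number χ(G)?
χ(G) = 4

Clique number ω(G) = 4 (lower bound: χ ≥ ω).
The clique on [6, 8, 12, 13] has size 4, forcing χ ≥ 4, and the coloring below uses 4 colors, so χ(G) = 4.
A valid 4-coloring: color 1: [8, 17]; color 2: [5, 6, 10]; color 3: [12, 15, 21]; color 4: [0, 3, 13].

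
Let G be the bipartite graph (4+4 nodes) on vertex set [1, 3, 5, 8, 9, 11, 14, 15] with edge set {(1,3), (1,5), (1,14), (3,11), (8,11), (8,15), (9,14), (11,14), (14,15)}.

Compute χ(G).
Clique number ω(G) = 2 (lower bound: χ ≥ ω).
The graph is bipartite (no odd cycle), so 2 colors suffice: χ(G) = 2.
A valid 2-coloring: color 1: [3, 5, 8, 14]; color 2: [1, 9, 11, 15].

χ(G) = 2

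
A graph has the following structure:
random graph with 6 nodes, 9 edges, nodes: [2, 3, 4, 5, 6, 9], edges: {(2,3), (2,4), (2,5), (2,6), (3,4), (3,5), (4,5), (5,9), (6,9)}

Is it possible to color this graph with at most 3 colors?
The clique on vertices [2, 3, 4, 5] has size 4 > 3, so it alone needs 4 colors.

No, G is not 3-colorable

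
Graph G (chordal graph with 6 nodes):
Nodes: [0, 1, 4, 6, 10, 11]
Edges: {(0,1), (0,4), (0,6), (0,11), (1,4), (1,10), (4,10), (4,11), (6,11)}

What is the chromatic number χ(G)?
Clique number ω(G) = 3 (lower bound: χ ≥ ω).
The clique on [0, 1, 4] has size 3, forcing χ ≥ 3, and the coloring below uses 3 colors, so χ(G) = 3.
A valid 3-coloring: color 1: [4, 6]; color 2: [0, 10]; color 3: [1, 11].

χ(G) = 3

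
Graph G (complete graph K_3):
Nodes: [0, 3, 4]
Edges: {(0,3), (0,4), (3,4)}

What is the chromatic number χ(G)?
χ(G) = 3

Clique number ω(G) = 3 (lower bound: χ ≥ ω).
The clique on [0, 3, 4] has size 3, forcing χ ≥ 3, and the coloring below uses 3 colors, so χ(G) = 3.
A valid 3-coloring: color 1: [4]; color 2: [3]; color 3: [0].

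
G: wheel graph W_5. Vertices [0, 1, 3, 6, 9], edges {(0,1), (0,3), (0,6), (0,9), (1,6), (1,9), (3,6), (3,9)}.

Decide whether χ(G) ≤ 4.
A valid 4-coloring: color 1: [0]; color 2: [6, 9]; color 3: [1, 3].
(χ(G) = 3 ≤ 4.)

Yes, G is 4-colorable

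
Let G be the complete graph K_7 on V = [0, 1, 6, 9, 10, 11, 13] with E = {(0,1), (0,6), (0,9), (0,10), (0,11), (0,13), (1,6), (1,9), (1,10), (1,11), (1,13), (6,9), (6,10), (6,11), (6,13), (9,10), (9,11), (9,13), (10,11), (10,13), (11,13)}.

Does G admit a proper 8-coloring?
Yes, G is 8-colorable

A valid 8-coloring: color 1: [10]; color 2: [0]; color 3: [6]; color 4: [11]; color 5: [1]; color 6: [9]; color 7: [13].
(χ(G) = 7 ≤ 8.)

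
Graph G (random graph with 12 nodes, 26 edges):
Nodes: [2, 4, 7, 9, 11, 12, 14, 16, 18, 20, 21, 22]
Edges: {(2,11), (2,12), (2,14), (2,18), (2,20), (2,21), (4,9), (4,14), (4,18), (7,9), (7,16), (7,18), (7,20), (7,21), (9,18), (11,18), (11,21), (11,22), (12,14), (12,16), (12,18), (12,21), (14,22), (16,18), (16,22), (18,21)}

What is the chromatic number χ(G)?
χ(G) = 4

Clique number ω(G) = 4 (lower bound: χ ≥ ω).
The clique on [2, 11, 18, 21] has size 4, forcing χ ≥ 4, and the coloring below uses 4 colors, so χ(G) = 4.
A valid 4-coloring: color 1: [14, 18, 20]; color 2: [2, 4, 7, 22]; color 3: [9, 16, 21]; color 4: [11, 12].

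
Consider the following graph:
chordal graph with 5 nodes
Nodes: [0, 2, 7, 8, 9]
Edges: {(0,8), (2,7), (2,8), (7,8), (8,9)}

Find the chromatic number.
Clique number ω(G) = 3 (lower bound: χ ≥ ω).
The clique on [2, 7, 8] has size 3, forcing χ ≥ 3, and the coloring below uses 3 colors, so χ(G) = 3.
A valid 3-coloring: color 1: [8]; color 2: [0, 2, 9]; color 3: [7].

χ(G) = 3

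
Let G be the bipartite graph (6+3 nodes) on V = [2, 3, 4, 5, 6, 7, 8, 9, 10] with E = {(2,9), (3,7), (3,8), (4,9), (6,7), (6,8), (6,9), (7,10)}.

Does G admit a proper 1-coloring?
Edge (2,9) forces its endpoints to differ, so 1 color is not enough.

No, G is not 1-colorable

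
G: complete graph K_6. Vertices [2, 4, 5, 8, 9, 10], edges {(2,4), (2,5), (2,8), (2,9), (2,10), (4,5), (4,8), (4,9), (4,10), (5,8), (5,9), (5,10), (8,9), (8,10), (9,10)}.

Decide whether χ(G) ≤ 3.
No, G is not 3-colorable

The clique on vertices [2, 4, 5, 8, 9, 10] has size 6 > 3, so it alone needs 6 colors.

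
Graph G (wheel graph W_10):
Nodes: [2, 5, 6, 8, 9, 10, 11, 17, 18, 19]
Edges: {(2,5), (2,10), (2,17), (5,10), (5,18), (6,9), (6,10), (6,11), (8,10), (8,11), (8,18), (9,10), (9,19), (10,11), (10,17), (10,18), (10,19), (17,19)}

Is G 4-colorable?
A valid 4-coloring: color 1: [10]; color 2: [5, 6, 8, 19]; color 3: [9, 11, 17, 18]; color 4: [2].
(χ(G) = 4 ≤ 4.)

Yes, G is 4-colorable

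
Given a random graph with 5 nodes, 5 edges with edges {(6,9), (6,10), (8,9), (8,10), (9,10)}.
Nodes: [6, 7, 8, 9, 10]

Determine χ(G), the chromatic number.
χ(G) = 3

Clique number ω(G) = 3 (lower bound: χ ≥ ω).
The clique on [8, 9, 10] has size 3, forcing χ ≥ 3, and the coloring below uses 3 colors, so χ(G) = 3.
A valid 3-coloring: color 1: [7, 9]; color 2: [10]; color 3: [6, 8].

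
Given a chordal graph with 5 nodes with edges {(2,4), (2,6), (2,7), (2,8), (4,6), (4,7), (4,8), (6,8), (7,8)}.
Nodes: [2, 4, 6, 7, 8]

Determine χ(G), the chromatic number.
Clique number ω(G) = 4 (lower bound: χ ≥ ω).
The clique on [2, 4, 6, 8] has size 4, forcing χ ≥ 4, and the coloring below uses 4 colors, so χ(G) = 4.
A valid 4-coloring: color 1: [4]; color 2: [8]; color 3: [2]; color 4: [6, 7].

χ(G) = 4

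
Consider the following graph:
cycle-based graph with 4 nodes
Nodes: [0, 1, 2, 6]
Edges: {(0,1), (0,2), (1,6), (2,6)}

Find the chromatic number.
Clique number ω(G) = 2 (lower bound: χ ≥ ω).
The graph is bipartite (no odd cycle), so 2 colors suffice: χ(G) = 2.
A valid 2-coloring: color 1: [1, 2]; color 2: [0, 6].

χ(G) = 2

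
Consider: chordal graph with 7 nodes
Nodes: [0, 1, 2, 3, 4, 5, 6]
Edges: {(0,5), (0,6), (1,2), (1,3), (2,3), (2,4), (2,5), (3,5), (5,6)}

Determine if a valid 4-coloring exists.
Yes, G is 4-colorable

A valid 4-coloring: color 1: [0, 2]; color 2: [1, 4, 5]; color 3: [3, 6].
(χ(G) = 3 ≤ 4.)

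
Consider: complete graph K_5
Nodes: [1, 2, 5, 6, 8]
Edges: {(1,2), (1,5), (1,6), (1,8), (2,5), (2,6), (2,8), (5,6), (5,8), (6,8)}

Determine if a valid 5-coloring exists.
A valid 5-coloring: color 1: [5]; color 2: [6]; color 3: [1]; color 4: [8]; color 5: [2].
(χ(G) = 5 ≤ 5.)

Yes, G is 5-colorable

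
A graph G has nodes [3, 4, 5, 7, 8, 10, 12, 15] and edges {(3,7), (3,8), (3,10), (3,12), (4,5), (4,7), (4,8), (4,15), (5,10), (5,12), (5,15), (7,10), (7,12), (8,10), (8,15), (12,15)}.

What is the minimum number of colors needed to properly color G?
χ(G) = 3

Clique number ω(G) = 3 (lower bound: χ ≥ ω).
The clique on [3, 8, 10] has size 3, forcing χ ≥ 3, and the coloring below uses 3 colors, so χ(G) = 3.
A valid 3-coloring: color 1: [5, 7, 8]; color 2: [4, 10, 12]; color 3: [3, 15].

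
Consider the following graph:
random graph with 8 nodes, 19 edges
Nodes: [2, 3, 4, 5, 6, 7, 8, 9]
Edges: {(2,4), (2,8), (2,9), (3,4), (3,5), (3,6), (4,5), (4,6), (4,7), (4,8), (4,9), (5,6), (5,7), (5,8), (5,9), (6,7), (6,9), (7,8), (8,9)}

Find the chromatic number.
χ(G) = 4

Clique number ω(G) = 4 (lower bound: χ ≥ ω).
The clique on [2, 4, 8, 9] has size 4, forcing χ ≥ 4, and the coloring below uses 4 colors, so χ(G) = 4.
A valid 4-coloring: color 1: [4]; color 2: [2, 5]; color 3: [3, 7, 9]; color 4: [6, 8].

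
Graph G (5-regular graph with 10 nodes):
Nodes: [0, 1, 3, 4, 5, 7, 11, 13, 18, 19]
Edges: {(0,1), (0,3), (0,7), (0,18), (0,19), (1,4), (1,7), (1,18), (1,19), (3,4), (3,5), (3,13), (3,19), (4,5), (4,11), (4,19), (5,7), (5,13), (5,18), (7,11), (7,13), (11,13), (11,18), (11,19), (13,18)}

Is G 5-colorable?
A valid 5-coloring: color 1: [5, 19]; color 2: [3, 7, 18]; color 3: [0, 4, 13]; color 4: [1, 11].
(χ(G) = 4 ≤ 5.)

Yes, G is 5-colorable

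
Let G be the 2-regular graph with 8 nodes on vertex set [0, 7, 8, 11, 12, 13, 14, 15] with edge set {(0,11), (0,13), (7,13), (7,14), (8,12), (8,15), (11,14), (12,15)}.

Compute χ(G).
Clique number ω(G) = 3 (lower bound: χ ≥ ω).
The clique on [8, 12, 15] has size 3, forcing χ ≥ 3, and the coloring below uses 3 colors, so χ(G) = 3.
A valid 3-coloring: color 1: [7, 11, 15]; color 2: [0, 12, 14]; color 3: [8, 13].

χ(G) = 3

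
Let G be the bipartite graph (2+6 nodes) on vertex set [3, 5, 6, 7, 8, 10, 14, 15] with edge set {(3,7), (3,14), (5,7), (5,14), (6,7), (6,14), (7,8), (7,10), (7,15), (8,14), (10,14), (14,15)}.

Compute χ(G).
Clique number ω(G) = 2 (lower bound: χ ≥ ω).
The graph is bipartite (no odd cycle), so 2 colors suffice: χ(G) = 2.
A valid 2-coloring: color 1: [7, 14]; color 2: [3, 5, 6, 8, 10, 15].

χ(G) = 2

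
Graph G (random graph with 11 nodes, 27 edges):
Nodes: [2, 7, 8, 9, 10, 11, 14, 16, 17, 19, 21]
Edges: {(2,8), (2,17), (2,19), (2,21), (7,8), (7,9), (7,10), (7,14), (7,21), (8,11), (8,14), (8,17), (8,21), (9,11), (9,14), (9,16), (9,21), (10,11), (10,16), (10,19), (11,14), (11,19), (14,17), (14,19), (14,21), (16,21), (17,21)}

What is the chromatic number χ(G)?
Clique number ω(G) = 4 (lower bound: χ ≥ ω).
The clique on [2, 8, 17, 21] has size 4, forcing χ ≥ 4, and the coloring below uses 4 colors, so χ(G) = 4.
A valid 4-coloring: color 1: [11, 21]; color 2: [2, 10, 14]; color 3: [8, 9, 19]; color 4: [7, 16, 17].

χ(G) = 4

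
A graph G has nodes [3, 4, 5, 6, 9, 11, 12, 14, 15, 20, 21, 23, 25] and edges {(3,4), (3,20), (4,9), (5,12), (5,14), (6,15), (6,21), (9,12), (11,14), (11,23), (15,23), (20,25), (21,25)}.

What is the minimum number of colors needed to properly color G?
χ(G) = 3

Clique number ω(G) = 2 (lower bound: χ ≥ ω).
Odd cycle [12, 9, 4, 3, 20, 25, 21, 6, 15, 23, 11, 14, 5] needs 3 colors (χ ≥ 3).
The coloring below uses 3 colors, so χ(G) = 3.
A valid 3-coloring: color 1: [4, 12, 14, 15, 20, 21]; color 2: [3, 5, 6, 9, 23, 25]; color 3: [11].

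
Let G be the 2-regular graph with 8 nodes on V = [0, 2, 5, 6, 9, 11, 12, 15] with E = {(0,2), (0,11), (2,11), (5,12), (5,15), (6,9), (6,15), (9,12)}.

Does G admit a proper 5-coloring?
Yes, G is 5-colorable

A valid 5-coloring: color 1: [5, 6, 11]; color 2: [0, 9, 15]; color 3: [2, 12].
(χ(G) = 3 ≤ 5.)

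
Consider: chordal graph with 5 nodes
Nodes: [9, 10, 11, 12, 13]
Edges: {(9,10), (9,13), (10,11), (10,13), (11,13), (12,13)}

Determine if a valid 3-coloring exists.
A valid 3-coloring: color 1: [13]; color 2: [10, 12]; color 3: [9, 11].
(χ(G) = 3 ≤ 3.)

Yes, G is 3-colorable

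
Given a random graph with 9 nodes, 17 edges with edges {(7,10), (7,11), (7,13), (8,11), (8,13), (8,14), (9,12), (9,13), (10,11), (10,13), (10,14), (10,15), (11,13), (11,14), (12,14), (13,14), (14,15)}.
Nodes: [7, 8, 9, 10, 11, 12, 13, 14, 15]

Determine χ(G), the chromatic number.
χ(G) = 4

Clique number ω(G) = 4 (lower bound: χ ≥ ω).
The clique on [8, 11, 13, 14] has size 4, forcing χ ≥ 4, and the coloring below uses 4 colors, so χ(G) = 4.
A valid 4-coloring: color 1: [7, 9, 14]; color 2: [12, 13, 15]; color 3: [8, 10]; color 4: [11].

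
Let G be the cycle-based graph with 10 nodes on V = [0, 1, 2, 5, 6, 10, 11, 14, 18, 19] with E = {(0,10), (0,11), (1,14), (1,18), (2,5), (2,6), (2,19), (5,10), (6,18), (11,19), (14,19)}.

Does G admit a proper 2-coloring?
A valid 2-coloring: color 1: [0, 1, 5, 6, 19]; color 2: [2, 10, 11, 14, 18].
(χ(G) = 2 ≤ 2.)

Yes, G is 2-colorable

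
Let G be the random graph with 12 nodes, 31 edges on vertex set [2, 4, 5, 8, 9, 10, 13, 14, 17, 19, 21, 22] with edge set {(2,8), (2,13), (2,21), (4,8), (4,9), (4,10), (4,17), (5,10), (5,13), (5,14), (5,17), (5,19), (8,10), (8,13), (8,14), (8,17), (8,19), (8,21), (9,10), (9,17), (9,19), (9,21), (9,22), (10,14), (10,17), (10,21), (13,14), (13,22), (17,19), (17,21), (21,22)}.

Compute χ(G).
Clique number ω(G) = 4 (lower bound: χ ≥ ω).
The clique on [4, 8, 10, 17] has size 4, forcing χ ≥ 4, and the coloring below uses 4 colors, so χ(G) = 4.
A valid 4-coloring: color 1: [5, 8, 9]; color 2: [10, 13, 19]; color 3: [2, 14, 17, 22]; color 4: [4, 21].

χ(G) = 4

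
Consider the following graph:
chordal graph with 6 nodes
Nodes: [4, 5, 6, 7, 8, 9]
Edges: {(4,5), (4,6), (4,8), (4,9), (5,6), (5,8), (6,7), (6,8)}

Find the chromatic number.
χ(G) = 4

Clique number ω(G) = 4 (lower bound: χ ≥ ω).
The clique on [4, 5, 6, 8] has size 4, forcing χ ≥ 4, and the coloring below uses 4 colors, so χ(G) = 4.
A valid 4-coloring: color 1: [4, 7]; color 2: [6, 9]; color 3: [5]; color 4: [8].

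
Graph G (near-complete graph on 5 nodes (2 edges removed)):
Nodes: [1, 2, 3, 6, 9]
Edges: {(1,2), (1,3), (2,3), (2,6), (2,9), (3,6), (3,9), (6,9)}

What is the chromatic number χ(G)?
χ(G) = 4

Clique number ω(G) = 4 (lower bound: χ ≥ ω).
The clique on [2, 3, 6, 9] has size 4, forcing χ ≥ 4, and the coloring below uses 4 colors, so χ(G) = 4.
A valid 4-coloring: color 1: [3]; color 2: [2]; color 3: [1, 6]; color 4: [9].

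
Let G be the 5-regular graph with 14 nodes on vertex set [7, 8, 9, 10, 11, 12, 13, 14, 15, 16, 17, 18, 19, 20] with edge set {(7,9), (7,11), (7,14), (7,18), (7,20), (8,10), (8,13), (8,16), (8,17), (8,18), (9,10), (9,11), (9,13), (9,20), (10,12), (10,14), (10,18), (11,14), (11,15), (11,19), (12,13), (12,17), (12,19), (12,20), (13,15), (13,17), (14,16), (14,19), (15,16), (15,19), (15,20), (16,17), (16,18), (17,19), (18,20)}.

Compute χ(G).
Clique number ω(G) = 3 (lower bound: χ ≥ ω).
Suppose a proper 3-coloring c exists. The clique [7, 9, 11] takes 3 distinct colors; by symmetry let c(7) = 1, c(9) = 2, c(11) = 3.
- Vertex 14: neighbors [7, 11] already have colors [1, 3] ⇒ c(14) = 2.
- Vertex 19: neighbors [14, 11] already have colors [2, 3] ⇒ c(19) = 1.
- Vertex 15: neighbors [19, 11] already have colors [1, 3] ⇒ c(15) = 2.
- Vertex 20: neighbors [7, 9] already have colors [1, 2] ⇒ c(20) = 3.
- Vertex 12: neighbors [19, 20] already have colors [1, 3] ⇒ c(12) = 2.
- Vertex 17: neighbors [19, 12] already have colors [1, 2] ⇒ c(17) = 3.
- Vertex 18: neighbors [7, 20] already have colors [1, 3] ⇒ c(18) = 2.
- Vertex 8: neighbors [18, 17] already have colors [2, 3] ⇒ c(8) = 1.
- Vertex 13: neighbors [8, 9, 17] already have colors [1, 2, 3] — all 3 colors blocked. Contradiction.
The forced assignments end in a contradiction, so G has no proper 3-coloring (χ ≥ 4).
The coloring below uses 4 colors, so χ(G) = 4.
A valid 4-coloring: color 1: [10, 11, 17, 20]; color 2: [9, 12, 14, 15, 18]; color 3: [7, 8, 19]; color 4: [13, 16].

χ(G) = 4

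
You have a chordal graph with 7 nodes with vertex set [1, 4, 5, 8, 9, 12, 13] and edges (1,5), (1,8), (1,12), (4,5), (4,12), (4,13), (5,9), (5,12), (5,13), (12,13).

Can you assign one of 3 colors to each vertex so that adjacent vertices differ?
No, G is not 3-colorable

The clique on vertices [4, 5, 12, 13] has size 4 > 3, so it alone needs 4 colors.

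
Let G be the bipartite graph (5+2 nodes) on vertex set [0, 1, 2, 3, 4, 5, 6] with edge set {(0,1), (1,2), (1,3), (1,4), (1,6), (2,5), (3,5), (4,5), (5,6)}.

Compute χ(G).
χ(G) = 2

Clique number ω(G) = 2 (lower bound: χ ≥ ω).
The graph is bipartite (no odd cycle), so 2 colors suffice: χ(G) = 2.
A valid 2-coloring: color 1: [1, 5]; color 2: [0, 2, 3, 4, 6].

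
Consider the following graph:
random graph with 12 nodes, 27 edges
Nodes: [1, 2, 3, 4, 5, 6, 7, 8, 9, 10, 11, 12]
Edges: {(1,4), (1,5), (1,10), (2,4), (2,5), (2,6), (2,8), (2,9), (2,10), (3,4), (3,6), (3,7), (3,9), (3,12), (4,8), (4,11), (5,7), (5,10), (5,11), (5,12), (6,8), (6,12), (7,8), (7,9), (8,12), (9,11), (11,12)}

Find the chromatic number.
χ(G) = 3

Clique number ω(G) = 3 (lower bound: χ ≥ ω).
The clique on [1, 5, 10] has size 3, forcing χ ≥ 3, and the coloring below uses 3 colors, so χ(G) = 3.
A valid 3-coloring: color 1: [1, 2, 7, 12]; color 2: [4, 5, 6, 9]; color 3: [3, 8, 10, 11].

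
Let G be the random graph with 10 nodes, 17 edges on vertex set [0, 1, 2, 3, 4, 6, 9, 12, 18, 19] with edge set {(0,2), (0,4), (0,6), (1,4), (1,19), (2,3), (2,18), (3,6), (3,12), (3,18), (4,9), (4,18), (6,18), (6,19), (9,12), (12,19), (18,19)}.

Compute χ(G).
Clique number ω(G) = 3 (lower bound: χ ≥ ω).
The clique on [6, 18, 19] has size 3, forcing χ ≥ 3, and the coloring below uses 3 colors, so χ(G) = 3.
A valid 3-coloring: color 1: [0, 1, 9, 18]; color 2: [3, 4, 19]; color 3: [2, 6, 12].

χ(G) = 3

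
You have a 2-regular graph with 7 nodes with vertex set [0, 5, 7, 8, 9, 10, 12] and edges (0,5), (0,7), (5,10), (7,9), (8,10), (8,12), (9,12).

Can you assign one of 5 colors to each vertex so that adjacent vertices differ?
A valid 5-coloring: color 1: [0, 10, 12]; color 2: [5, 8, 9]; color 3: [7].
(χ(G) = 3 ≤ 5.)

Yes, G is 5-colorable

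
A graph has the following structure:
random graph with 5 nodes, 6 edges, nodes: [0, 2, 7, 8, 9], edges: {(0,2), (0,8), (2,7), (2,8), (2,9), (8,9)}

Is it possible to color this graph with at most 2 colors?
The clique on vertices [0, 2, 8] has size 3 > 2, so it alone needs 3 colors.

No, G is not 2-colorable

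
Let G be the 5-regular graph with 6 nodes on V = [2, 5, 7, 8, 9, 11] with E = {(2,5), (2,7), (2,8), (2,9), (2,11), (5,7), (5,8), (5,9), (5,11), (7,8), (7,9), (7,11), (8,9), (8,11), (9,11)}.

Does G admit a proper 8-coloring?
A valid 8-coloring: color 1: [2]; color 2: [5]; color 3: [7]; color 4: [9]; color 5: [8]; color 6: [11].
(χ(G) = 6 ≤ 8.)

Yes, G is 8-colorable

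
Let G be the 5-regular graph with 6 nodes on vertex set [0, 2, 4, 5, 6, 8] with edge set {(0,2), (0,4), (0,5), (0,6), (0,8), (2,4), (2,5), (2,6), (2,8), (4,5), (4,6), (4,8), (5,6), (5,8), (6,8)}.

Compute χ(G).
χ(G) = 6

Clique number ω(G) = 6 (lower bound: χ ≥ ω).
The clique on [0, 2, 4, 5, 6, 8] has size 6, forcing χ ≥ 6, and the coloring below uses 6 colors, so χ(G) = 6.
A valid 6-coloring: color 1: [0]; color 2: [5]; color 3: [8]; color 4: [4]; color 5: [6]; color 6: [2].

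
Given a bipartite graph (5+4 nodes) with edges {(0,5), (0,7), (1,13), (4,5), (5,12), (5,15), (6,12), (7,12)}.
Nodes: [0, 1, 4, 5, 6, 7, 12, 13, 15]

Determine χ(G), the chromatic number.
Clique number ω(G) = 2 (lower bound: χ ≥ ω).
The graph is bipartite (no odd cycle), so 2 colors suffice: χ(G) = 2.
A valid 2-coloring: color 1: [1, 5, 6, 7]; color 2: [0, 4, 12, 13, 15].

χ(G) = 2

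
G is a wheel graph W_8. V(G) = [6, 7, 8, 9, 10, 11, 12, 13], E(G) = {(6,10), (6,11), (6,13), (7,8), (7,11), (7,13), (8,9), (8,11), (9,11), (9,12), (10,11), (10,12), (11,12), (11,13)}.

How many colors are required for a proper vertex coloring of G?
χ(G) = 4

Clique number ω(G) = 3 (lower bound: χ ≥ ω).
Odd cycle [12, 9, 8, 7, 13, 6, 10] needs 3 colors (χ ≥ 3).
Vertex 11 is adjacent to every vertex of [6, 7, 8, 9, 10, 12, 13], which already need 3 colors among themselves, so 11 needs a new color (χ ≥ 4).
The coloring below uses 4 colors, so χ(G) = 4.
A valid 4-coloring: color 1: [11]; color 2: [6, 8, 12]; color 3: [7, 9, 10]; color 4: [13].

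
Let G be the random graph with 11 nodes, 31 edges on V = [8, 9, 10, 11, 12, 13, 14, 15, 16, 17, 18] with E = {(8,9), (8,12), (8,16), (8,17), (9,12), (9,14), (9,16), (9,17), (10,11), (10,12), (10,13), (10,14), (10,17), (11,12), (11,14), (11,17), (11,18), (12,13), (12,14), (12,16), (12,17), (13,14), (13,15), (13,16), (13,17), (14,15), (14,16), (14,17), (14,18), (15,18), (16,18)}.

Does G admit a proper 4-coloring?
The clique on vertices [10, 11, 12, 14, 17] has size 5 > 4, so it alone needs 5 colors.

No, G is not 4-colorable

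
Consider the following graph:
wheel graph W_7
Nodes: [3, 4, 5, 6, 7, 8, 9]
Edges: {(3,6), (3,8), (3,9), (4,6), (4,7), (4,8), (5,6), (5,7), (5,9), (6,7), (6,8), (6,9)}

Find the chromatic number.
Clique number ω(G) = 3 (lower bound: χ ≥ ω).
The clique on [3, 6, 8] has size 3, forcing χ ≥ 3, and the coloring below uses 3 colors, so χ(G) = 3.
A valid 3-coloring: color 1: [6]; color 2: [7, 8, 9]; color 3: [3, 4, 5].

χ(G) = 3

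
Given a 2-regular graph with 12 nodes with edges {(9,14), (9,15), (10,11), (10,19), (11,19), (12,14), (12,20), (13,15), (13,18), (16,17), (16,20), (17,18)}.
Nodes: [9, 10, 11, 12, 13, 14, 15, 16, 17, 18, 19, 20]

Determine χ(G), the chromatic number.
χ(G) = 3

Clique number ω(G) = 3 (lower bound: χ ≥ ω).
The clique on [10, 11, 19] has size 3, forcing χ ≥ 3, and the coloring below uses 3 colors, so χ(G) = 3.
A valid 3-coloring: color 1: [9, 11, 12, 16, 18]; color 2: [10, 13, 14, 17, 20]; color 3: [15, 19].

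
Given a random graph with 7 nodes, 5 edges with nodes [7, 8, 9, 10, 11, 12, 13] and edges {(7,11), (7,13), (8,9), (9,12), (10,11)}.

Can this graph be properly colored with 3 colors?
A valid 3-coloring: color 1: [7, 9, 10]; color 2: [8, 11, 12, 13].
(χ(G) = 2 ≤ 3.)

Yes, G is 3-colorable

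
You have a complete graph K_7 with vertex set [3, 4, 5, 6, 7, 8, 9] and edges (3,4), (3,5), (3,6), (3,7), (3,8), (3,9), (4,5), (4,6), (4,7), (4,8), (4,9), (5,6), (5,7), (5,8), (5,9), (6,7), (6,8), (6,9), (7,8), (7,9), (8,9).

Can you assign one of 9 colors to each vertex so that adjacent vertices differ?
A valid 9-coloring: color 1: [9]; color 2: [5]; color 3: [6]; color 4: [8]; color 5: [7]; color 6: [3]; color 7: [4].
(χ(G) = 7 ≤ 9.)

Yes, G is 9-colorable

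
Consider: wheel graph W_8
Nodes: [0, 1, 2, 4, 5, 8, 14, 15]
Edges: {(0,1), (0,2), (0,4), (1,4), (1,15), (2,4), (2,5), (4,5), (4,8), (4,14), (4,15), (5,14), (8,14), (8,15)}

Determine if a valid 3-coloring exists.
No, G is not 3-colorable

Odd cycle [1, 15, 8, 14, 5, 2, 0] needs 3 colors (χ ≥ 3).
Vertex 4 is adjacent to every vertex of [0, 1, 2, 5, 8, 14, 15], which already need 3 colors among themselves, so 4 needs a new color (χ ≥ 4).
Hence χ(G) ≥ 4 > 3, so no proper 3-coloring exists.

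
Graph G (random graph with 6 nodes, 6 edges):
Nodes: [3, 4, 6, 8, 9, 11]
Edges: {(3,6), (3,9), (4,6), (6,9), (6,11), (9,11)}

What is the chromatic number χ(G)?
Clique number ω(G) = 3 (lower bound: χ ≥ ω).
The clique on [3, 6, 9] has size 3, forcing χ ≥ 3, and the coloring below uses 3 colors, so χ(G) = 3.
A valid 3-coloring: color 1: [6, 8]; color 2: [4, 9]; color 3: [3, 11].

χ(G) = 3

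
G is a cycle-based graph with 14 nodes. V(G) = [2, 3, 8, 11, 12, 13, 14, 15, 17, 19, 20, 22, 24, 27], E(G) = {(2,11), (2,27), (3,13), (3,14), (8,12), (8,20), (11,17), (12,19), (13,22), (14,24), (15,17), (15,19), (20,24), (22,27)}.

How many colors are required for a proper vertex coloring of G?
χ(G) = 2

Clique number ω(G) = 2 (lower bound: χ ≥ ω).
The graph is bipartite (no odd cycle), so 2 colors suffice: χ(G) = 2.
A valid 2-coloring: color 1: [2, 3, 8, 17, 19, 22, 24]; color 2: [11, 12, 13, 14, 15, 20, 27].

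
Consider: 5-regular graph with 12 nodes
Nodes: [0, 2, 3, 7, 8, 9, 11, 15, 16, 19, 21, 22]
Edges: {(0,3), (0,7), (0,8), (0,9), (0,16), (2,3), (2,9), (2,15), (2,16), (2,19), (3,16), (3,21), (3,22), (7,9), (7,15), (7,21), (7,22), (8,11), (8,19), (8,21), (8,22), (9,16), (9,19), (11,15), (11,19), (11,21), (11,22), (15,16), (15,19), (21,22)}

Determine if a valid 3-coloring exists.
The clique on vertices [8, 11, 21, 22] has size 4 > 3, so it alone needs 4 colors.

No, G is not 3-colorable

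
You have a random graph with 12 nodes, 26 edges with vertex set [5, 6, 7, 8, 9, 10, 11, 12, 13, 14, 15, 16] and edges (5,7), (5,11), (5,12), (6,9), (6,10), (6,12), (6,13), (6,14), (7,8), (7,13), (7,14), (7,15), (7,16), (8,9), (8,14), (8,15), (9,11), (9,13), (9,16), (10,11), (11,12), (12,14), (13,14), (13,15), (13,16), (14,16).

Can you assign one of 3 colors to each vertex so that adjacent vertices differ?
The clique on vertices [7, 13, 14, 16] has size 4 > 3, so it alone needs 4 colors.

No, G is not 3-colorable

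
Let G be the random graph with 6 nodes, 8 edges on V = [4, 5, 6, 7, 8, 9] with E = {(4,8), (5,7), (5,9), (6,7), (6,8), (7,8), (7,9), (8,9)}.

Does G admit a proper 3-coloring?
Yes, G is 3-colorable

A valid 3-coloring: color 1: [4, 7]; color 2: [5, 8]; color 3: [6, 9].
(χ(G) = 3 ≤ 3.)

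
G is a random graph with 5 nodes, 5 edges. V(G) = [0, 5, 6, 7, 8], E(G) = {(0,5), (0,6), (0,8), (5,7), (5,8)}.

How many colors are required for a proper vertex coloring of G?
χ(G) = 3

Clique number ω(G) = 3 (lower bound: χ ≥ ω).
The clique on [0, 5, 8] has size 3, forcing χ ≥ 3, and the coloring below uses 3 colors, so χ(G) = 3.
A valid 3-coloring: color 1: [5, 6]; color 2: [0, 7]; color 3: [8].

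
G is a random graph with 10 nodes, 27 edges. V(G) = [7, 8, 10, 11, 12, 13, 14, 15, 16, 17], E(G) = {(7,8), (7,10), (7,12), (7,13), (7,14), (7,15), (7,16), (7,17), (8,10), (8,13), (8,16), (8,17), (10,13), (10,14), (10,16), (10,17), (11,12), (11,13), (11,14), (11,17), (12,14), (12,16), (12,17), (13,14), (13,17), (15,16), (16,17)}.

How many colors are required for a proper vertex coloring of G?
Clique number ω(G) = 5 (lower bound: χ ≥ ω).
The clique on [7, 8, 10, 16, 17] has size 5, forcing χ ≥ 5, and the coloring below uses 5 colors, so χ(G) = 5.
A valid 5-coloring: color 1: [7, 11]; color 2: [14, 15, 17]; color 3: [13, 16]; color 4: [10, 12]; color 5: [8].

χ(G) = 5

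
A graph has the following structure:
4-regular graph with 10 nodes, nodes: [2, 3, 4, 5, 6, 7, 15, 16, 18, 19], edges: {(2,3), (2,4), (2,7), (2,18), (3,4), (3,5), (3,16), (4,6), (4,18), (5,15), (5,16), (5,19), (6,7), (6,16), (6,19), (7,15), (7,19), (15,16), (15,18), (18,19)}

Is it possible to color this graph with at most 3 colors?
Suppose a proper 3-coloring c exists. The clique [2, 3, 4] takes 3 distinct colors; by symmetry let c(2) = 1, c(3) = 2, c(4) = 3.
- Vertex 18: neighbors [2, 4] already have colors [1, 3] ⇒ c(18) = 2.
- Vertex 5: neighbors [3] already have colors [2]; try each remaining color.
- Case c(5) = 1:
  - Vertex 15: neighbors [5, 18] already have colors [1, 2] ⇒ c(15) = 3.
  - Vertex 16: neighbors [5, 3, 15] already have colors [1, 2, 3] — all 3 colors blocked. Contradiction.
- Case c(5) = 3:
  - Vertex 15: neighbors [18, 5] already have colors [2, 3] ⇒ c(15) = 1.
  - Vertex 16: neighbors [15, 3, 5] already have colors [1, 2, 3] — all 3 colors blocked. Contradiction.
Every case ends in a contradiction, so G has no proper 3-coloring (χ ≥ 4).

No, G is not 3-colorable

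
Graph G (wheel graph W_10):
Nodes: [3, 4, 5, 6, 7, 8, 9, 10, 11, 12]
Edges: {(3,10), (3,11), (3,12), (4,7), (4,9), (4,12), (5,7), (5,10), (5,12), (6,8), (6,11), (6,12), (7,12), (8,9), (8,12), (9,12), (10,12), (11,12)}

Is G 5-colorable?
Yes, G is 5-colorable

A valid 5-coloring: color 1: [12]; color 2: [3, 6, 7, 9]; color 3: [4, 5, 8, 11]; color 4: [10].
(χ(G) = 4 ≤ 5.)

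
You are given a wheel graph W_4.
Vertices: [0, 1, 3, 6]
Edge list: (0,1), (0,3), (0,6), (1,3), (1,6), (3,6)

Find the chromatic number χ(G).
Clique number ω(G) = 4 (lower bound: χ ≥ ω).
The clique on [0, 1, 3, 6] has size 4, forcing χ ≥ 4, and the coloring below uses 4 colors, so χ(G) = 4.
A valid 4-coloring: color 1: [6]; color 2: [1]; color 3: [0]; color 4: [3].

χ(G) = 4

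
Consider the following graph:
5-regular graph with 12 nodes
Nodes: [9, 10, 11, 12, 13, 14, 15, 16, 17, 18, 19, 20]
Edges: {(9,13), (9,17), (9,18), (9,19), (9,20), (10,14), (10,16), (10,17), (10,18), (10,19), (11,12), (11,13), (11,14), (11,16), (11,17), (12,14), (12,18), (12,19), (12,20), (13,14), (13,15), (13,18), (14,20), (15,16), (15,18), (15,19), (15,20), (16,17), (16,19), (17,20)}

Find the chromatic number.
χ(G) = 4

Clique number ω(G) = 3 (lower bound: χ ≥ ω).
Suppose a proper 3-coloring c exists. The clique [9, 13, 18] takes 3 distinct colors; by symmetry let c(9) = 1, c(13) = 2, c(18) = 3.
- Vertex 15: neighbors [13, 18] already have colors [2, 3] ⇒ c(15) = 1.
- Vertex 10: neighbors [18] already have colors [3]; try each remaining color.
- Case c(10) = 1:
  - Vertex 14: neighbors [10, 13] already have colors [1, 2] ⇒ c(14) = 3.
  - Vertex 11: neighbors [13, 14] already have colors [2, 3] ⇒ c(11) = 1.
  - Vertex 12: neighbors [11, 14] already have colors [1, 3] ⇒ c(12) = 2.
  - Vertex 20: neighbors [9, 12, 14] already have colors [1, 2, 3] — all 3 colors blocked. Contradiction.
- Case c(10) = 2:
  - Vertex 16: neighbors [15, 10] already have colors [1, 2] ⇒ c(16) = 3.
  - Vertex 17: neighbors [9, 10, 16] already have colors [1, 2, 3] — all 3 colors blocked. Contradiction.
Every case ends in a contradiction, so G has no proper 3-coloring (χ ≥ 4).
The coloring below uses 4 colors, so χ(G) = 4.
A valid 4-coloring: color 1: [11, 18, 19, 20]; color 2: [9, 14, 16]; color 3: [10, 12, 13]; color 4: [15, 17].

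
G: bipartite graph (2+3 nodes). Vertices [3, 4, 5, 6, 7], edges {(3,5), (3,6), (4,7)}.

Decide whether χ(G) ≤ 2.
Yes, G is 2-colorable

A valid 2-coloring: color 1: [3, 4]; color 2: [5, 6, 7].
(χ(G) = 2 ≤ 2.)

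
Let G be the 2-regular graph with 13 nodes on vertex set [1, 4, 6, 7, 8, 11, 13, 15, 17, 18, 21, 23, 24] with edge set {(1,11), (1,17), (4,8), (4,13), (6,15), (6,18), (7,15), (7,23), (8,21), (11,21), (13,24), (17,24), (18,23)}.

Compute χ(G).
χ(G) = 3

Clique number ω(G) = 2 (lower bound: χ ≥ ω).
Odd cycle [18, 6, 15, 7, 23] needs 3 colors (χ ≥ 3).
The coloring below uses 3 colors, so χ(G) = 3.
A valid 3-coloring: color 1: [1, 4, 6, 7, 21, 24]; color 2: [8, 11, 13, 15, 17, 23]; color 3: [18].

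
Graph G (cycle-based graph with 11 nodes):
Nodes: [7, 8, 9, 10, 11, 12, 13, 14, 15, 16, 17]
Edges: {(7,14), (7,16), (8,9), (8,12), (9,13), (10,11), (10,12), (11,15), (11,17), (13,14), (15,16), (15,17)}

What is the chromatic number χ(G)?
χ(G) = 3

Clique number ω(G) = 3 (lower bound: χ ≥ ω).
The clique on [11, 15, 17] has size 3, forcing χ ≥ 3, and the coloring below uses 3 colors, so χ(G) = 3.
A valid 3-coloring: color 1: [9, 11, 12, 14, 16]; color 2: [7, 8, 10, 13, 15]; color 3: [17].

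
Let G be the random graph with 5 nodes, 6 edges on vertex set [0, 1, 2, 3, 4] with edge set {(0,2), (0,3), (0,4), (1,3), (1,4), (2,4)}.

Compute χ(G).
Clique number ω(G) = 3 (lower bound: χ ≥ ω).
The clique on [0, 2, 4] has size 3, forcing χ ≥ 3, and the coloring below uses 3 colors, so χ(G) = 3.
A valid 3-coloring: color 1: [0, 1]; color 2: [3, 4]; color 3: [2].

χ(G) = 3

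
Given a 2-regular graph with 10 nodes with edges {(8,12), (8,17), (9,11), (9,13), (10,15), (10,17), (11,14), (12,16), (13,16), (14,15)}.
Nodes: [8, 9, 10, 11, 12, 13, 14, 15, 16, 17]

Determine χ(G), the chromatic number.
χ(G) = 2

Clique number ω(G) = 2 (lower bound: χ ≥ ω).
The graph is bipartite (no odd cycle), so 2 colors suffice: χ(G) = 2.
A valid 2-coloring: color 1: [8, 9, 10, 14, 16]; color 2: [11, 12, 13, 15, 17].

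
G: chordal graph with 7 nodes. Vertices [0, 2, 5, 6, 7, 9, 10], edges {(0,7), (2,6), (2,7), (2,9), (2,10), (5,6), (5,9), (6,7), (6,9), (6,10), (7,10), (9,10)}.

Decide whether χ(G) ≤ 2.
No, G is not 2-colorable

The clique on vertices [2, 6, 9, 10] has size 4 > 2, so it alone needs 4 colors.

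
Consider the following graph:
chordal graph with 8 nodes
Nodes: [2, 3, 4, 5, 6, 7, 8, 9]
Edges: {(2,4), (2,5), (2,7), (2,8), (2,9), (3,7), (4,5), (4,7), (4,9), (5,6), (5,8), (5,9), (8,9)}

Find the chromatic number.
χ(G) = 4

Clique number ω(G) = 4 (lower bound: χ ≥ ω).
The clique on [2, 5, 8, 9] has size 4, forcing χ ≥ 4, and the coloring below uses 4 colors, so χ(G) = 4.
A valid 4-coloring: color 1: [2, 3, 6]; color 2: [5, 7]; color 3: [4, 8]; color 4: [9].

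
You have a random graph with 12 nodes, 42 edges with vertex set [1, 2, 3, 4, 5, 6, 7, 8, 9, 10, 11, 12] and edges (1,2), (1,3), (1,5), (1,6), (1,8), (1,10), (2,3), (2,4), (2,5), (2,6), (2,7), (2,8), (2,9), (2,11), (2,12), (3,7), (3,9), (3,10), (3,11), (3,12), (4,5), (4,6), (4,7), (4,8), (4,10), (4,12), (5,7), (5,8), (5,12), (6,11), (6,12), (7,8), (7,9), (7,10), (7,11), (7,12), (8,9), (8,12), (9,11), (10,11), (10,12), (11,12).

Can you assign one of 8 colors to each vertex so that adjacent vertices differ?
A valid 8-coloring: color 1: [2, 10]; color 2: [1, 9, 12]; color 3: [6, 7]; color 4: [8, 11]; color 5: [3, 4]; color 6: [5].
(χ(G) = 6 ≤ 8.)

Yes, G is 8-colorable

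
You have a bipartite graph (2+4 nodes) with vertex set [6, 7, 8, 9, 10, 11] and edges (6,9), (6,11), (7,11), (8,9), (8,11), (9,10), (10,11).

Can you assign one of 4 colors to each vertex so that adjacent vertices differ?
Yes, G is 4-colorable

A valid 4-coloring: color 1: [9, 11]; color 2: [6, 7, 8, 10].
(χ(G) = 2 ≤ 4.)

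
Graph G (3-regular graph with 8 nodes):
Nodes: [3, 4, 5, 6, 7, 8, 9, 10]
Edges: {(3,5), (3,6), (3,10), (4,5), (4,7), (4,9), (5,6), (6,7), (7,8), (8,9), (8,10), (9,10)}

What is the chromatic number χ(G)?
χ(G) = 3

Clique number ω(G) = 3 (lower bound: χ ≥ ω).
The clique on [3, 5, 6] has size 3, forcing χ ≥ 3, and the coloring below uses 3 colors, so χ(G) = 3.
A valid 3-coloring: color 1: [4, 6, 10]; color 2: [5, 7, 9]; color 3: [3, 8].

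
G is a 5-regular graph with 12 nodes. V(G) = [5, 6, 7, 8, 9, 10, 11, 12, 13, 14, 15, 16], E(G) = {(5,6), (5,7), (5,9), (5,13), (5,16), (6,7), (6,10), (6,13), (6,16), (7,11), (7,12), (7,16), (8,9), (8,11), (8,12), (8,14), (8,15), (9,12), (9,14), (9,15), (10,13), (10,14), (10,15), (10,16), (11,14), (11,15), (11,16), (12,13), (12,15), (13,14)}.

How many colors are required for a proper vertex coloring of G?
χ(G) = 4

Clique number ω(G) = 4 (lower bound: χ ≥ ω).
The clique on [5, 6, 7, 16] has size 4, forcing χ ≥ 4, and the coloring below uses 4 colors, so χ(G) = 4.
A valid 4-coloring: color 1: [7, 9, 13]; color 2: [6, 11, 12]; color 3: [14, 15, 16]; color 4: [5, 8, 10].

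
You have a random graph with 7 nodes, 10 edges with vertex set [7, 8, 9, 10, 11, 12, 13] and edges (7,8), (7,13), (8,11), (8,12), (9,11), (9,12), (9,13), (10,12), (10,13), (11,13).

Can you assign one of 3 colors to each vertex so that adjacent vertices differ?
Yes, G is 3-colorable

A valid 3-coloring: color 1: [8, 13]; color 2: [7, 11, 12]; color 3: [9, 10].
(χ(G) = 3 ≤ 3.)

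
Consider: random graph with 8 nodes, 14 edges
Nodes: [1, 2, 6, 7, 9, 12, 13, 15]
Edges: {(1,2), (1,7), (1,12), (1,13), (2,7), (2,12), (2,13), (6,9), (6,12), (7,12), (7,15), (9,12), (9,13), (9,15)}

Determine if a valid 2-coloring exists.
No, G is not 2-colorable

The clique on vertices [1, 2, 7, 12] has size 4 > 2, so it alone needs 4 colors.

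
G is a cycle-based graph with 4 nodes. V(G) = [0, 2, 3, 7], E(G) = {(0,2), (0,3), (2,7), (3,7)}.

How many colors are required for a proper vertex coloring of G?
χ(G) = 2

Clique number ω(G) = 2 (lower bound: χ ≥ ω).
The graph is bipartite (no odd cycle), so 2 colors suffice: χ(G) = 2.
A valid 2-coloring: color 1: [0, 7]; color 2: [2, 3].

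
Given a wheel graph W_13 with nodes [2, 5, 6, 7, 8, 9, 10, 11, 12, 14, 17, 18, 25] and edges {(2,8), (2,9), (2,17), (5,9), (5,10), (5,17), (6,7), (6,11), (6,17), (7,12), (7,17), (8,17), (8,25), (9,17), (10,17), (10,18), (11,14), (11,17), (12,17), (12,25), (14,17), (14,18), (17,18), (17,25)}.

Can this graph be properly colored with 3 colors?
Yes, G is 3-colorable

A valid 3-coloring: color 1: [17]; color 2: [2, 5, 7, 11, 18, 25]; color 3: [6, 8, 9, 10, 12, 14].
(χ(G) = 3 ≤ 3.)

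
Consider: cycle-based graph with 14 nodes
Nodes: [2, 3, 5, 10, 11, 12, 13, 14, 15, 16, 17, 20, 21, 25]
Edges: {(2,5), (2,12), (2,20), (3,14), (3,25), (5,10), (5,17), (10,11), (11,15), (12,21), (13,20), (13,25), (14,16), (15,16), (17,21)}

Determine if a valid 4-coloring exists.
A valid 4-coloring: color 1: [2, 3, 10, 13, 16, 21]; color 2: [5, 12, 14, 15, 20, 25]; color 3: [11, 17].
(χ(G) = 3 ≤ 4.)

Yes, G is 4-colorable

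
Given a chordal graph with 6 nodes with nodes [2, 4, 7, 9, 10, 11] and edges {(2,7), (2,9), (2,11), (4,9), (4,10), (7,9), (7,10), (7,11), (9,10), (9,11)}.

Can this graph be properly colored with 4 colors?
Yes, G is 4-colorable

A valid 4-coloring: color 1: [9]; color 2: [4, 7]; color 3: [10, 11]; color 4: [2].
(χ(G) = 4 ≤ 4.)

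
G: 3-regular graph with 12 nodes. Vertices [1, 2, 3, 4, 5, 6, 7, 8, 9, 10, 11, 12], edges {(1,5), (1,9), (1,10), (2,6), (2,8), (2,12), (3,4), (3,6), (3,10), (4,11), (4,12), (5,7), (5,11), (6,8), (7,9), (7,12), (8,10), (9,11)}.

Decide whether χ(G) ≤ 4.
Yes, G is 4-colorable

A valid 4-coloring: color 1: [3, 5, 8, 9, 12]; color 2: [4, 6, 7, 10]; color 3: [1, 2, 11].
(χ(G) = 3 ≤ 4.)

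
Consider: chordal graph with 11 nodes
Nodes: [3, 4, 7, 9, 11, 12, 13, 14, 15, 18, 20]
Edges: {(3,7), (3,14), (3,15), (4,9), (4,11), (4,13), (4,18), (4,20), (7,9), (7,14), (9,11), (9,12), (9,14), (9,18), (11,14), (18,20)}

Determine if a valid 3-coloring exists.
Yes, G is 3-colorable

A valid 3-coloring: color 1: [3, 9, 13, 20]; color 2: [4, 12, 14, 15]; color 3: [7, 11, 18].
(χ(G) = 3 ≤ 3.)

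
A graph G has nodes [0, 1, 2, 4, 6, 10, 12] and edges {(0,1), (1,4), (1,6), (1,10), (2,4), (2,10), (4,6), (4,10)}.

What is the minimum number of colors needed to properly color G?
Clique number ω(G) = 3 (lower bound: χ ≥ ω).
The clique on [1, 4, 10] has size 3, forcing χ ≥ 3, and the coloring below uses 3 colors, so χ(G) = 3.
A valid 3-coloring: color 1: [1, 2, 12]; color 2: [0, 4]; color 3: [6, 10].

χ(G) = 3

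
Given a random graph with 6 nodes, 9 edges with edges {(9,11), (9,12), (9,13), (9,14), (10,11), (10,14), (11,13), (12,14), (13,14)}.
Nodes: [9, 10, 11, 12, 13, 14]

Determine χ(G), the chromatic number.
Clique number ω(G) = 3 (lower bound: χ ≥ ω).
The clique on [9, 12, 14] has size 3, forcing χ ≥ 3, and the coloring below uses 3 colors, so χ(G) = 3.
A valid 3-coloring: color 1: [11, 14]; color 2: [9, 10]; color 3: [12, 13].

χ(G) = 3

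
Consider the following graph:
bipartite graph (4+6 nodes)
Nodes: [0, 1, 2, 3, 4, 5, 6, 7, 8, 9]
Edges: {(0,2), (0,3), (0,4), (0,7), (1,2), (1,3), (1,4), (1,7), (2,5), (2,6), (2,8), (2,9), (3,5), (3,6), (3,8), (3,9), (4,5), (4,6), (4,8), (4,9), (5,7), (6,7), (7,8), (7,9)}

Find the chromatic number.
Clique number ω(G) = 2 (lower bound: χ ≥ ω).
The graph is bipartite (no odd cycle), so 2 colors suffice: χ(G) = 2.
A valid 2-coloring: color 1: [2, 3, 4, 7]; color 2: [0, 1, 5, 6, 8, 9].

χ(G) = 2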